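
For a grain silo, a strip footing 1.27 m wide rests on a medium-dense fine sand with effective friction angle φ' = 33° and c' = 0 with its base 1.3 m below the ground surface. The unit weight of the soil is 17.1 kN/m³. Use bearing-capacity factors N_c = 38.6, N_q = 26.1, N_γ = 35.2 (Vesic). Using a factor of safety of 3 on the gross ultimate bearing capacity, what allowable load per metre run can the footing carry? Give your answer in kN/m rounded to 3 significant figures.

Overburden at base level: q = 17.1 × 1.3 = 22.23 kPa.
Surcharge term q·N_q = 22.23 × 26.1 = 580.2 kPa; self-weight term 0.5·γ·B·N_γ = 0.5 × 17.1 × 1.27 × 35.2 = 382.22 kPa.
q_ult = 580.2 + 382.22 = 962.42 kPa.
Gross allowable pressure q_all = 962.42 / 3 = 320.81 kPa.
Allowable wall load = q_all × B = 320.81 × 1.27 = 407.43 kN per metre run.

≈ 407 kN/m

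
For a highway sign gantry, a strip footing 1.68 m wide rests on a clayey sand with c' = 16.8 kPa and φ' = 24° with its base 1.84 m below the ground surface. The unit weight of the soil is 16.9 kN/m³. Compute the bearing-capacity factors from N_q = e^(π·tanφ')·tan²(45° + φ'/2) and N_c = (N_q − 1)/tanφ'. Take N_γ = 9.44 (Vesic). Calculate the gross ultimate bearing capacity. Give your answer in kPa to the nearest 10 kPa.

q_ult ≈ 760 kPa

tan24° = 0.4452, so N_q = e^(π×0.4452)·tan²(57°) = 4.05 × 2.371 = 9.6.
N_c = (9.6 − 1)/tan24° = 19.32.
Overburden at base level: q = 16.9 × 1.84 = 31.096 kPa.
Cohesion term c·N_c = 16.8 × 19.324 = 324.64 kPa; surcharge term q·N_q = 31.096 × 9.6034 = 298.63 kPa; self-weight term 0.5·γ·B·N_γ = 0.5 × 16.9 × 1.68 × 9.44 = 134.01 kPa.
q_ult = 324.64 + 298.63 + 134.01 = 757.27 kPa.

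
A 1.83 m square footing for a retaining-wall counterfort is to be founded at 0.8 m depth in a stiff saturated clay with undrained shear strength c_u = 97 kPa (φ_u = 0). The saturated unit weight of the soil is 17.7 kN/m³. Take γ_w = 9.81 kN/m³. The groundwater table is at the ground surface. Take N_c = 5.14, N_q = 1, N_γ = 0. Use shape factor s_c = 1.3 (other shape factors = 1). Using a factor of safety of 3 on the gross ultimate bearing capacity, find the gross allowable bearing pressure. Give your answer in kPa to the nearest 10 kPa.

q_all ≈ 220 kPa

With the water table at the surface the whole profile is submerged: γ' = 17.7 − 9.81 = 7.89 kN/m³, so q = γ'·D_f = 6.312 kPa.
q_ult = c·N_c·s_c + q·N_q
     = 97 × 5.14 × 1.3 + 6.312 × 1
     = 648.15 + 6.312 = 654.47 kPa.
q_all = 654.47 / 3 = 218.16 kPa.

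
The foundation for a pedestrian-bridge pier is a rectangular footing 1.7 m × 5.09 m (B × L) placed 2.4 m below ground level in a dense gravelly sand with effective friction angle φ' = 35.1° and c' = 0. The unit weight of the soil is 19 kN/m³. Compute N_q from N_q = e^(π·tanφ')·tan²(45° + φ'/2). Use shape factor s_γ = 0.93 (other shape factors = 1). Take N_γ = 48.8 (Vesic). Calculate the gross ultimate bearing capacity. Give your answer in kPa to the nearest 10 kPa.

q_ult ≈ 2270 kPa

tan35.1° = 0.7028, so N_q = e^(π×0.7028)·tan²(62.55°) = 9.097 × 3.706 = 33.71.
Overburden at base level: q = 19 × 2.4 = 45.6 kPa.
Surcharge term q·N_q = 45.6 × 33.713 = 1537.3 kPa; self-weight term 0.5·γ·B·N_γ·s_γ = 0.5 × 19 × 1.7 × 48.8 × 0.93 = 732.95 kPa.
q_ult = 1537.3 + 732.95 = 2270.3 kPa.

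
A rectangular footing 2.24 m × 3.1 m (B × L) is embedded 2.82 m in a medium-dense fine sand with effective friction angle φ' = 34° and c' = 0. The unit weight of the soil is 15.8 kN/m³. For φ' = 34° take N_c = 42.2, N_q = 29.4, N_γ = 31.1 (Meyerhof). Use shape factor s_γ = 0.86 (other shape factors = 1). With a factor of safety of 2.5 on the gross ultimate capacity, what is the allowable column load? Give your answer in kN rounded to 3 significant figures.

Effective surcharge at the founding depth q = γ·D_f = 15.8 × 2.82 = 44.556 kPa.
q_ult = q·N_q + 0.5·γ·B·N_γ·s_γ
     = 44.556 × 29.4 + 0.5 × 15.8 × 2.24 × 31.1 × 0.86
     = 1309.9 + 473.3 = 1783.2 kPa.
Gross allowable pressure q_all = 1783.2 / 2.5 = 713.3 kPa.
Footing area = 6.944 m², so allowable column load = 713.3 × 6.944 = 4953.1 kN.

P_all ≈ 4950 kN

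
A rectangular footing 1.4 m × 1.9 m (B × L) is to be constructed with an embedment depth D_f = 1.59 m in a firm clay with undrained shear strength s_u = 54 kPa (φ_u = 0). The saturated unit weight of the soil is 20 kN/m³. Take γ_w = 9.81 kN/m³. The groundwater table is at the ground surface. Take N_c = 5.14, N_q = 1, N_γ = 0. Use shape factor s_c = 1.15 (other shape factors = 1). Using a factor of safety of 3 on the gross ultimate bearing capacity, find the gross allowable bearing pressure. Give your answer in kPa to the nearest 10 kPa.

Water table at ground surface, so effective unit weight γ' = 20 − 9.81 = 10.19 kN/m³ is used throughout; overburden q = 10.19 × 1.59 = 16.202 kPa.
Cohesion term c·N_c·s_c = 54 × 5.14 × 1.15 = 319.19 kPa; surcharge term q·N_q = 16.202 × 1 = 16.202 kPa.
q_ult = 319.19 + 16.202 = 335.4 kPa.
q_all = 335.4 / 3 = 111.8 kPa.

q_all ≈ 110 kPa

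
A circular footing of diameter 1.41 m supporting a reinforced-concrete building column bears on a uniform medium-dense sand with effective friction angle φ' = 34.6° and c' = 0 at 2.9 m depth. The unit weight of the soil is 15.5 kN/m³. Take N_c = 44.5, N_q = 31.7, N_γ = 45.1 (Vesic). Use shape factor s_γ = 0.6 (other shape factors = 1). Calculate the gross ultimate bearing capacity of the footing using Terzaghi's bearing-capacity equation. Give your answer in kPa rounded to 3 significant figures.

Overburden at base level: q = 15.5 × 2.9 = 44.95 kPa.
Surcharge term q·N_q = 44.95 × 31.7 = 1424.9 kPa; self-weight term 0.5·γ·B·N_γ·s_γ = 0.5 × 15.5 × 1.41 × 45.1 × 0.6 = 295.7 kPa.
q_ult = 1424.9 + 295.7 = 1720.6 kPa.

q_ult ≈ 1720 kPa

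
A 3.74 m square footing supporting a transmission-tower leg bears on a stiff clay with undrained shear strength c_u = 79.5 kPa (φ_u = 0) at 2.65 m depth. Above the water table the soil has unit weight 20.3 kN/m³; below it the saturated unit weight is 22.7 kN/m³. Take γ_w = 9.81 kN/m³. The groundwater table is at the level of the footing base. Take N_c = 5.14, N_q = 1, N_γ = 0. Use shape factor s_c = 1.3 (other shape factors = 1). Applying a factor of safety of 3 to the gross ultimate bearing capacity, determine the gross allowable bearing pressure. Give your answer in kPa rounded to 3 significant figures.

q_all ≈ 195 kPa

Overburden at base level: q = 20.3 × 2.65 = 53.795 kPa.
Cohesion term c·N_c·s_c = 79.5 × 5.14 × 1.3 = 531.22 kPa; surcharge term q·N_q = 53.795 × 1 = 53.795 kPa.
q_ult = 531.22 + 53.795 = 585.01 kPa.
q_all = q_ult / FS = 585.01 / 3 = 195 kPa.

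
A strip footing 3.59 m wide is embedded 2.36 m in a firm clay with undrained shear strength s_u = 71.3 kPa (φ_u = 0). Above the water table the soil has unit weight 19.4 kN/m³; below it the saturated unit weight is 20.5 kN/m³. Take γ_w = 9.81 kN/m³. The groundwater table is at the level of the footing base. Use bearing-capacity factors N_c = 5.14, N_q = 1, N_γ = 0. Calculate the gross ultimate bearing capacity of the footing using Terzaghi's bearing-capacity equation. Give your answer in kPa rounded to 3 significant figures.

Effective surcharge at the founding depth q = γ·D_f = 19.4 × 2.36 = 45.784 kPa.
q_ult = c·N_c + q·N_q
     = 71.3 × 5.14 + 45.784 × 1
     = 366.48 + 45.784 = 412.27 kPa.

q_ult ≈ 412 kPa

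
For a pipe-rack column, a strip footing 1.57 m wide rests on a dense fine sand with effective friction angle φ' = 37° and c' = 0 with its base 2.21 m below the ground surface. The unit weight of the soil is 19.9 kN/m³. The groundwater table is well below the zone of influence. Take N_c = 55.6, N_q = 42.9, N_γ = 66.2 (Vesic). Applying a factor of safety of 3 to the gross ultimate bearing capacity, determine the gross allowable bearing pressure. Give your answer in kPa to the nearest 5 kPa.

q_all ≈ 975 kPa

Effective surcharge at the founding depth q = γ·D_f = 19.9 × 2.21 = 43.979 kPa.
q_ult = q·N_q + 0.5·γ·B·N_γ
     = 43.979 × 42.9 + 0.5 × 19.9 × 1.57 × 66.2
     = 1886.7 + 1034.1 = 2920.8 kPa.
q_all = q_ult / FS = 2920.8 / 3 = 973.61 kPa.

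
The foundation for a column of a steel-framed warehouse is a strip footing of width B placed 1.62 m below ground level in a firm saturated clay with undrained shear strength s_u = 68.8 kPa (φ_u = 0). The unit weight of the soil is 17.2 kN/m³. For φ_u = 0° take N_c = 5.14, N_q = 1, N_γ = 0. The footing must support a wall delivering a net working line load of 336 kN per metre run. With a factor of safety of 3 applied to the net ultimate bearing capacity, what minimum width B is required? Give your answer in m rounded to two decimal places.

Effective surcharge at the founding depth q = γ·D_f = 17.2 × 1.62 = 27.864 kPa.
q_ult = c·N_c + q·N_q
     = 68.8 × 5.14 + 27.864 × 1
     = 353.63 + 27.864 = 381.5 kPa.
For φ = 0 the ½γBN_γ term vanishes, so q_ult is independent of B. q_net = 381.5 − 27.864 = 353.63 kPa; q_all(net) = 353.63/3 = 117.88 kPa.
Required width B = w / q_all(net) = 336 / 117.88 = 2.85 m.

B = 2.85 m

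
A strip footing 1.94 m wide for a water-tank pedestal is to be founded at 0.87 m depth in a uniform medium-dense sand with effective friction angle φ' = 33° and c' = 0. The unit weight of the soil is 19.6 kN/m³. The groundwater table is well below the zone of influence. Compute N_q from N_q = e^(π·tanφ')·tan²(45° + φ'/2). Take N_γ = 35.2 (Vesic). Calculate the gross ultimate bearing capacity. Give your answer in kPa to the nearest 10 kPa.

q_ult ≈ 1110 kPa

tan33° = 0.6494, so N_q = e^(π×0.6494)·tan²(61.5°) = 7.692 × 3.392 = 26.09.
Overburden at base level: q = 19.6 × 0.87 = 17.052 kPa.
Surcharge term q·N_q = 17.052 × 26.092 = 444.92 kPa; self-weight term 0.5·γ·B·N_γ = 0.5 × 19.6 × 1.94 × 35.2 = 669.22 kPa.
q_ult = 444.92 + 669.22 = 1114.1 kPa.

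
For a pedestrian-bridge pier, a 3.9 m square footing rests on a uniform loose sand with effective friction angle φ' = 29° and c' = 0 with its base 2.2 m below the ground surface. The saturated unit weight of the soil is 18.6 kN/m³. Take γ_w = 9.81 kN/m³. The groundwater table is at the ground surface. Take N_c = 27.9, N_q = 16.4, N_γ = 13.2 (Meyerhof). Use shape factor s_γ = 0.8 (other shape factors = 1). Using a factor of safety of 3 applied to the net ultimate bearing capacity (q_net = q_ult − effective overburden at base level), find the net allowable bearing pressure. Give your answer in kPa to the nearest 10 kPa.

γ' = 18.6 − 9.81 = 8.79 kN/m³ (submerged throughout). q = 8.79 × 2.2 = 19.338 kPa; the same γ' applies in the ½γBN_γ term.
q·N_q = 19.338 × 16.4 = 317.14 kPa
0.5·γ·B·N_γ·s_γ = 0.5 × 8.79 × 3.9 × 13.2 × 0.8 = 181 kPa
q_ult = 317.14 + 181 = 498.15 kPa.
Net ultimate: q_net = 498.15 − 19.338 = 478.81 kPa.
q_all(net) = 478.81 / 3 = 159.6 kPa.

q_all(net) ≈ 160 kPa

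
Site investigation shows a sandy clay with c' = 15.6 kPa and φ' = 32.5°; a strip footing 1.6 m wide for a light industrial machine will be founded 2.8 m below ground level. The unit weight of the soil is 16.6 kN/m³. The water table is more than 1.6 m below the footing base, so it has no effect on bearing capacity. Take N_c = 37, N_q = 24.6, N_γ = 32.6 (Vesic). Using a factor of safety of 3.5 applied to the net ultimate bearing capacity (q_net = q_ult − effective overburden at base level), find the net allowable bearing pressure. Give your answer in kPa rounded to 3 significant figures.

q_all(net) ≈ 602 kPa

Effective surcharge at the founding depth q = γ·D_f = 16.6 × 2.8 = 46.48 kPa.
q_ult = c·N_c + q·N_q + 0.5·γ·B·N_γ
     = 15.6 × 37 + 46.48 × 24.6 + 0.5 × 16.6 × 1.6 × 32.6
     = 577.2 + 1143.4 + 432.93 = 2153.5 kPa.
Net ultimate: q_net = 2153.5 − 46.48 = 2107.1 kPa.
q_all(net) = 2107.1 / 3.5 = 602.02 kPa.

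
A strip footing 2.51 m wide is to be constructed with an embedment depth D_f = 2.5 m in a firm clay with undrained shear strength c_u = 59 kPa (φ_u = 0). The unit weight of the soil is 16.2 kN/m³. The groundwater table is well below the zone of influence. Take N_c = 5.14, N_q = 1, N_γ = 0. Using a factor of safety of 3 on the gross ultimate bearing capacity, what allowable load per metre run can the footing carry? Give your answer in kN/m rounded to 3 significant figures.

≈ 288 kN/m

Overburden at base level: q = 16.2 × 2.5 = 40.5 kPa.
Cohesion term c·N_c = 59 × 5.14 = 303.26 kPa; surcharge term q·N_q = 40.5 × 1 = 40.5 kPa.
q_ult = 303.26 + 40.5 = 343.76 kPa.
Gross allowable pressure q_all = 343.76 / 3 = 114.59 kPa.
Allowable wall load = q_all × B = 114.59 × 2.51 = 287.61 kN per metre run.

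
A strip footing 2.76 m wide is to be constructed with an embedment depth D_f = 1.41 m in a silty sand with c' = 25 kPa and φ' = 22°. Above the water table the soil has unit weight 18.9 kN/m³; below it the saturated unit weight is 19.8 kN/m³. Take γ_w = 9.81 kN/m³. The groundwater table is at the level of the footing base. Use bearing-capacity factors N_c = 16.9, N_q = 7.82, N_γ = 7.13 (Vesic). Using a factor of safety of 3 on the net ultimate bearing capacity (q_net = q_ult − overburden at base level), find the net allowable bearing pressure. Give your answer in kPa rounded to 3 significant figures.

q_all(net) ≈ 234 kPa

Overburden at base level: q = 18.9 × 1.41 = 26.649 kPa.
Below the base the soil is submerged, so the ½γBN_γ term uses γ' = 19.8 − 9.81 = 9.99 kN/m³.
Cohesion term c·N_c = 25 × 16.9 = 422.5 kPa; surcharge term q·N_q = 26.649 × 7.82 = 208.4 kPa; self-weight term 0.5·γ·B·N_γ = 0.5 × 9.99 × 2.76 × 7.13 = 98.296 kPa.
q_ult = 422.5 + 208.4 + 98.296 = 729.19 kPa.
q_net = 729.19 − 26.649 = 702.54 kPa.
q_all(net) = 702.54 / 3 = 234.18 kPa.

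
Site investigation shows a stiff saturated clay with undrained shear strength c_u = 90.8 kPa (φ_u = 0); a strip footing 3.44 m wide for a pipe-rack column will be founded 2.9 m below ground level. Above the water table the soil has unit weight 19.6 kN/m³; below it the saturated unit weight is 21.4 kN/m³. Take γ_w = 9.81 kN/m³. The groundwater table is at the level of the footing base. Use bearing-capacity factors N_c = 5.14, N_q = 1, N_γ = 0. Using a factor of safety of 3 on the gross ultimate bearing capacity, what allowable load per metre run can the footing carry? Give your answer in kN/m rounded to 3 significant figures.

Overburden at base level: q = 19.6 × 2.9 = 56.84 kPa.
Cohesion term c·N_c = 90.8 × 5.14 = 466.71 kPa; surcharge term q·N_q = 56.84 × 1 = 56.84 kPa.
q_ult = 466.71 + 56.84 = 523.55 kPa.
Gross allowable pressure q_all = 523.55 / 3 = 174.52 kPa.
Allowable wall load = q_all × B = 174.52 × 3.44 = 600.34 kN per metre run.

≈ 600 kN/m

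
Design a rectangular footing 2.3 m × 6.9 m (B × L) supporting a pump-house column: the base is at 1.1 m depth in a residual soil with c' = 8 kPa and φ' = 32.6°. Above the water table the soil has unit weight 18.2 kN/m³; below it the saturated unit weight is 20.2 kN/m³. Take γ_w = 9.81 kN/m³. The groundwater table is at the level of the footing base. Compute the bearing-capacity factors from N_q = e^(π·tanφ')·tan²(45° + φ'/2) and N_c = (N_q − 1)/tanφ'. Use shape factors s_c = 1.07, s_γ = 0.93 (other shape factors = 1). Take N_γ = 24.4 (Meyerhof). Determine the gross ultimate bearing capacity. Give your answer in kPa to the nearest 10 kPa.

q_ult ≈ 1090 kPa

tan32.6° = 0.6395, so N_q = e^(π×0.6395)·tan²(61.3°) = 7.457 × 3.336 = 24.88.
N_c = (24.88 − 1)/tan32.6° = 37.34.
q = γ·D_f = 18.2 × 1.1 = 20.02 kPa.
For the ½γBN_γ term take γ' = 20.2 − 9.81 = 10.39 kN/m³ (soil below base is submerged).
c·N_c·s_c = 8 × 37.337 × 1.07 = 319.6 kPa
q·N_q = 20.02 × 24.878 = 498.05 kPa
0.5·γ·B·N_γ·s_γ = 0.5 × 10.39 × 2.3 × 24.4 × 0.93 = 271.14 kPa
q_ult = 319.6 + 498.05 + 271.14 = 1088.8 kPa.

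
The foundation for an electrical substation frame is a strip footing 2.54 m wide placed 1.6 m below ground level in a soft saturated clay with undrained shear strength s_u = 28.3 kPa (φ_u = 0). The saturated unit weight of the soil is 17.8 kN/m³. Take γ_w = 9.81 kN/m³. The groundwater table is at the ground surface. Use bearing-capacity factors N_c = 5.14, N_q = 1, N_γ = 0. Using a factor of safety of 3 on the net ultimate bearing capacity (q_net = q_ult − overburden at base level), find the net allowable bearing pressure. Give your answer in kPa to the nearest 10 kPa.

q_all(net) ≈ 50 kPa

With the water table at the surface the whole profile is submerged: γ' = 17.8 − 9.81 = 7.99 kN/m³, so q = γ'·D_f = 12.784 kPa.
q_ult = c·N_c + q·N_q
     = 28.3 × 5.14 + 12.784 × 1
     = 145.46 + 12.784 = 158.25 kPa.
q_net = 158.25 − 12.784 = 145.46 kPa.
q_all(net) = 145.46 / 3 = 48.487 kPa.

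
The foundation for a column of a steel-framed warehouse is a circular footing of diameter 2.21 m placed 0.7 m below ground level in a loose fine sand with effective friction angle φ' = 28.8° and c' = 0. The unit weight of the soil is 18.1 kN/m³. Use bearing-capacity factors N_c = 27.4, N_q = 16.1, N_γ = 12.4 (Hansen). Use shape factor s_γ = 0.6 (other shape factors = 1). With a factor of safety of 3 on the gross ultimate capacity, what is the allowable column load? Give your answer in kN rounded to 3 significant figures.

q = γ·D_f = 18.1 × 0.7 = 12.67 kPa.
q·N_q = 12.67 × 16.1 = 203.99 kPa
0.5·γ·B·N_γ·s_γ = 0.5 × 18.1 × 2.21 × 12.4 × 0.6 = 148.8 kPa
q_ult = 203.99 + 148.8 = 352.79 kPa.
Gross allowable pressure q_all = 352.79 / 3 = 117.6 kPa.
Footing area = 3.836 m², so allowable column load = 117.6 × 3.836 = 451.1 kN.

P_all ≈ 451 kN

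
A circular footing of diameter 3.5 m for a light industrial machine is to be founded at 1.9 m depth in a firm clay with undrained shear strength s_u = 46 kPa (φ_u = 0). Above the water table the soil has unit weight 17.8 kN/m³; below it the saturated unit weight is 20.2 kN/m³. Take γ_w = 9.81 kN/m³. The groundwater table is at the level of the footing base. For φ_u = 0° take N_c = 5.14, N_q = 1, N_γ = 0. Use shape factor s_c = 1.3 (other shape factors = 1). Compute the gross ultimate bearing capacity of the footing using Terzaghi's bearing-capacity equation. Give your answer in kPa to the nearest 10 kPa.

Overburden at base level: q = 17.8 × 1.9 = 33.82 kPa.
Cohesion term c·N_c·s_c = 46 × 5.14 × 1.3 = 307.37 kPa; surcharge term q·N_q = 33.82 × 1 = 33.82 kPa.
q_ult = 307.37 + 33.82 = 341.19 kPa.

q_ult ≈ 340 kPa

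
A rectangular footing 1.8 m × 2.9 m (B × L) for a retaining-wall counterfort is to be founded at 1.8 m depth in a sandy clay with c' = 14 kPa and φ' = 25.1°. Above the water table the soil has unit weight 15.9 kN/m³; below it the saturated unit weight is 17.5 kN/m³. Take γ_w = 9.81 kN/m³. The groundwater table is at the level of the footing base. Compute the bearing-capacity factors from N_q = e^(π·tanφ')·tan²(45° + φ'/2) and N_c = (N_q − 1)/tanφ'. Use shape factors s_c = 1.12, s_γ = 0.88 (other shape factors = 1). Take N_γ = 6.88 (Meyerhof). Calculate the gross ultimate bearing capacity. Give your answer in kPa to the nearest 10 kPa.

tan25.1° = 0.4684, so N_q = e^(π×0.4684)·tan²(57.55°) = 4.356 × 2.473 = 10.78.
N_c = (10.78 − 1)/tan25.1° = 20.87.
Effective surcharge at the founding depth q = γ·D_f = 15.9 × 1.8 = 28.62 kPa.
The water table coincides with the base, so in the self-weight term γ → γ' = 7.69 kN/m³.
q_ult = c·N_c·s_c + q·N_q + 0.5·γ·B·N_γ·s_γ
     = 14 × 20.867 × 1.12 + 28.62 × 10.775 + 0.5 × 7.69 × 1.8 × 6.88 × 0.88
     = 327.2 + 308.38 + 41.903 = 677.49 kPa.

q_ult ≈ 680 kPa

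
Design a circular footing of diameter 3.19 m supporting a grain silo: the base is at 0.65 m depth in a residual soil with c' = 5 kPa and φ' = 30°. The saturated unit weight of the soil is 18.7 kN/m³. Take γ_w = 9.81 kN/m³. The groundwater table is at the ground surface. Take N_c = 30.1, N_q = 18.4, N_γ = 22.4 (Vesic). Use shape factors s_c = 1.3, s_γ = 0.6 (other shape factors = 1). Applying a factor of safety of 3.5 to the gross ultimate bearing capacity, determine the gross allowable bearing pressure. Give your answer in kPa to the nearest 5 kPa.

q_all ≈ 140 kPa

γ' = 18.7 − 9.81 = 8.89 kN/m³ (submerged throughout). q = 8.89 × 0.65 = 5.7785 kPa; the same γ' applies in the ½γBN_γ term.
c·N_c·s_c = 5 × 30.1 × 1.3 = 195.65 kPa
q·N_q = 5.7785 × 18.4 = 106.32 kPa
0.5·γ·B·N_γ·s_γ = 0.5 × 8.89 × 3.19 × 22.4 × 0.6 = 190.57 kPa
q_ult = 195.65 + 106.32 + 190.57 = 492.55 kPa.
q_all = q_ult / FS = 492.55 / 3.5 = 140.73 kPa.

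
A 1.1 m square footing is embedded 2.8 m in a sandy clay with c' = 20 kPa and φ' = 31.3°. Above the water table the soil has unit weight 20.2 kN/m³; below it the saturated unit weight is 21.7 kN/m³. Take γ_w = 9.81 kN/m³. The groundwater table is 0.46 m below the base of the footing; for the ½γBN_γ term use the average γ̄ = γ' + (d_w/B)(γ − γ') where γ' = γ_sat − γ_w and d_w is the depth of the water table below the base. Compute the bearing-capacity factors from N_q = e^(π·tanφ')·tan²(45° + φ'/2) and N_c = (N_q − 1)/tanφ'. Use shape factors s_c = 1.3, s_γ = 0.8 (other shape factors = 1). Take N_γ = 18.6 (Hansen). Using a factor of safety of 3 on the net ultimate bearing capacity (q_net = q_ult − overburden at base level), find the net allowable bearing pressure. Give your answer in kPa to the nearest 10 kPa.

N_q = e^(π·tan31.3°)·tan²(60.65°) = 21.36; N_c = (N_q − 1)/tanφ' = 33.48.
q = γ·D_f = 20.2 × 2.8 = 56.56 kPa.
γ' = 11.89 kN/m³; averaging over the depth B below the base, γ̄ = γ' + (d_w/B)(γ − γ') = 15.365 kN/m³.
c·N_c·s_c = 20 × 33.485 × 1.3 = 870.61 kPa
q·N_q = 56.56 × 21.359 = 1208.1 kPa
0.5·γ·B·N_γ·s_γ = 0.5 × 15.365 × 1.1 × 18.6 × 0.8 = 125.75 kPa
q_ult = 870.61 + 1208.1 + 125.75 = 2204.4 kPa.
q_net = 2204.4 − 56.56 = 2147.9 kPa.
q_all(net) = 2147.9 / 3 = 715.96 kPa.

q_all(net) ≈ 720 kPa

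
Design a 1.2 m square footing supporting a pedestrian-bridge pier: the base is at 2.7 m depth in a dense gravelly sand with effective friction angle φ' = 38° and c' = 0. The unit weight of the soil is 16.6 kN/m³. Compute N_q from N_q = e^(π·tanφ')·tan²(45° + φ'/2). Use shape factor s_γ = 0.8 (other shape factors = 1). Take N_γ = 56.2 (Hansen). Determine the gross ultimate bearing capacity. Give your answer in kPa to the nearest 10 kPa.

q_ult ≈ 2640 kPa

tan38° = 0.7813, so N_q = e^(π×0.7813)·tan²(64°) = 11.64 × 4.204 = 48.93.
Effective surcharge at the founding depth q = γ·D_f = 16.6 × 2.7 = 44.82 kPa.
q_ult = q·N_q + 0.5·γ·B·N_γ·s_γ
     = 44.82 × 48.933 + 0.5 × 16.6 × 1.2 × 56.2 × 0.8
     = 2193.2 + 447.8 = 2641 kPa.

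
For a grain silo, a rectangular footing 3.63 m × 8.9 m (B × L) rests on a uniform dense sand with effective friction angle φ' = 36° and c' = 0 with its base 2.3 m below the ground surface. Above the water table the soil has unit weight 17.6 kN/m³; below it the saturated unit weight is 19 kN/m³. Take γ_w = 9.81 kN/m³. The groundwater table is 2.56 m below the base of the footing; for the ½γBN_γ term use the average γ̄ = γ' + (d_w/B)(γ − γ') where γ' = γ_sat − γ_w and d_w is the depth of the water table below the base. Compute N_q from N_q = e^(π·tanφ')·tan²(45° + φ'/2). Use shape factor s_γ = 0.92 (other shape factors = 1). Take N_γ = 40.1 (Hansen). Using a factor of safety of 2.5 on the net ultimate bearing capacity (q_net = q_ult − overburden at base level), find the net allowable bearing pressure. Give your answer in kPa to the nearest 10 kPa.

q_all(net) ≈ 1000 kPa

N_q = e^(π·tan36°)·tan²(63°) = 37.75.
q = γ·D_f = 17.6 × 2.3 = 40.48 kPa.
γ' = 9.19 kN/m³; averaging over the depth B below the base, γ̄ = γ' + (d_w/B)(γ − γ') = 15.121 kN/m³.
q·N_q = 40.48 × 37.752 = 1528.2 kPa
0.5·γ·B·N_γ·s_γ = 0.5 × 15.121 × 3.63 × 40.1 × 0.92 = 1012.5 kPa
q_ult = 1528.2 + 1012.5 = 2540.7 kPa.
q_net = 2540.7 − 40.48 = 2500.2 kPa.
q_all(net) = 2500.2 / 2.5 = 1000.1 kPa.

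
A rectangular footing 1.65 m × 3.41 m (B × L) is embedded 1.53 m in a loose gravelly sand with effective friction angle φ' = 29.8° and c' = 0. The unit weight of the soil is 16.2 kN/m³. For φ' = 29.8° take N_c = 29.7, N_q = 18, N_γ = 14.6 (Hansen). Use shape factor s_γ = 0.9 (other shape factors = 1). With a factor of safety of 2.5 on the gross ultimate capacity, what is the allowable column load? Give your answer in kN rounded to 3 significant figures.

P_all ≈ 1400 kN

Overburden at base level: q = 16.2 × 1.53 = 24.786 kPa.
Surcharge term q·N_q = 24.786 × 18 = 446.15 kPa; self-weight term 0.5·γ·B·N_γ·s_γ = 0.5 × 16.2 × 1.65 × 14.6 × 0.9 = 175.62 kPa.
q_ult = 446.15 + 175.62 = 621.76 kPa.
Gross allowable pressure q_all = 621.76 / 2.5 = 248.71 kPa.
Footing area = 5.6265 m², so allowable column load = 248.71 × 5.6265 = 1399.3 kN.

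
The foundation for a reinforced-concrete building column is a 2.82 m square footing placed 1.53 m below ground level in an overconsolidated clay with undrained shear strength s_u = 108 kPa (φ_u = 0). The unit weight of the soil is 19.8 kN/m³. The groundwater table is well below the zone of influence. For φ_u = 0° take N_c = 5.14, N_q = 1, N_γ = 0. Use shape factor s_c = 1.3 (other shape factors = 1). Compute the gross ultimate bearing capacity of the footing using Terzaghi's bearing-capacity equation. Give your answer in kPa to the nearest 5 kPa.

q_ult ≈ 750 kPa

Effective surcharge at the founding depth q = γ·D_f = 19.8 × 1.53 = 30.294 kPa.
q_ult = c·N_c·s_c + q·N_q
     = 108 × 5.14 × 1.3 + 30.294 × 1
     = 721.66 + 30.294 = 751.95 kPa.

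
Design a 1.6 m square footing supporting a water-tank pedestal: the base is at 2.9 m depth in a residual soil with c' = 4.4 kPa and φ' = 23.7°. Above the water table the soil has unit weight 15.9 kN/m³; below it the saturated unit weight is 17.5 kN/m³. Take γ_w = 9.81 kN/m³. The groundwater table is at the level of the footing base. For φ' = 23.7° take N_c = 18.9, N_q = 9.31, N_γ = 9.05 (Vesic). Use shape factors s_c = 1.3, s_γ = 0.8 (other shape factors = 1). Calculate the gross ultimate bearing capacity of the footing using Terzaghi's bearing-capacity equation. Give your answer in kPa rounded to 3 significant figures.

q_ult ≈ 582 kPa

Overburden at base level: q = 15.9 × 2.9 = 46.11 kPa.
Below the base the soil is submerged, so the ½γBN_γ term uses γ' = 17.5 − 9.81 = 7.69 kN/m³.
Cohesion term c·N_c·s_c = 4.4 × 18.9 × 1.3 = 108.11 kPa; surcharge term q·N_q = 46.11 × 9.31 = 429.28 kPa; self-weight term 0.5·γ·B·N_γ·s_γ = 0.5 × 7.69 × 1.6 × 9.05 × 0.8 = 44.54 kPa.
q_ult = 108.11 + 429.28 + 44.54 = 581.93 kPa.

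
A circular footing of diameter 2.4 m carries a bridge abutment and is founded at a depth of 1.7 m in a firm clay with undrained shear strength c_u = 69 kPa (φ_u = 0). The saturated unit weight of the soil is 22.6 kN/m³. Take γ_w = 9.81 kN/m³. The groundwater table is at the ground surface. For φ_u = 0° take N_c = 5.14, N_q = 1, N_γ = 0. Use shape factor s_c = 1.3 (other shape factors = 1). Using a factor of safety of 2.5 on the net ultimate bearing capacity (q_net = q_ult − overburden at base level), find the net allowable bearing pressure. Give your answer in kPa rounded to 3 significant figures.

q_all(net) ≈ 184 kPa

With the water table at the surface the whole profile is submerged: γ' = 22.6 − 9.81 = 12.79 kN/m³, so q = γ'·D_f = 21.743 kPa.
q_ult = c·N_c·s_c + q·N_q
     = 69 × 5.14 × 1.3 + 21.743 × 1
     = 461.06 + 21.743 = 482.8 kPa.
q_net = 482.8 − 21.743 = 461.06 kPa.
q_all(net) = 461.06 / 2.5 = 184.42 kPa.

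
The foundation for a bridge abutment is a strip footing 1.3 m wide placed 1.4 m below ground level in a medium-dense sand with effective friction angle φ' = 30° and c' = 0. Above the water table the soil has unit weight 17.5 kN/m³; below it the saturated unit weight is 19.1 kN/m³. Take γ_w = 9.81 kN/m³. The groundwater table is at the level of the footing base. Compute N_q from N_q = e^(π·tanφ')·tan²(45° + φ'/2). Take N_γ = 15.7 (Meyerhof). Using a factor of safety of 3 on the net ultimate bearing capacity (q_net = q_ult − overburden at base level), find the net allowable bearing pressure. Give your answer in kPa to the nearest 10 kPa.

q_all(net) ≈ 170 kPa

N_q = e^(π·tan30°)·tan²(60°) = 18.4.
q = γ·D_f = 17.5 × 1.4 = 24.5 kPa.
For the ½γBN_γ term take γ' = 19.1 − 9.81 = 9.29 kN/m³ (soil below base is submerged).
q·N_q = 24.5 × 18.401 = 450.83 kPa
0.5·γ·B·N_γ = 0.5 × 9.29 × 1.3 × 15.7 = 94.804 kPa
q_ult = 450.83 + 94.804 = 545.63 kPa.
q_net = 545.63 − 24.5 = 521.13 kPa.
q_all(net) = 521.13 / 3 = 173.71 kPa.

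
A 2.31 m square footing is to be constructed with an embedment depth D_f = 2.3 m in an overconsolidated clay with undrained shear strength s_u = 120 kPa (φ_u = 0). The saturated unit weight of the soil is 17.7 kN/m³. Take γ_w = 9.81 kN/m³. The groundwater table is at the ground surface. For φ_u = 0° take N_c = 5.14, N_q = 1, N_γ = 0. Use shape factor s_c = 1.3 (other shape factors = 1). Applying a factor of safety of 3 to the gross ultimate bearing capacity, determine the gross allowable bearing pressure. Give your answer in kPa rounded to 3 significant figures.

q_all ≈ 273 kPa

With the water table at the surface the whole profile is submerged: γ' = 17.7 − 9.81 = 7.89 kN/m³, so q = γ'·D_f = 18.147 kPa.
q_ult = c·N_c·s_c + q·N_q
     = 120 × 5.14 × 1.3 + 18.147 × 1
     = 801.84 + 18.147 = 819.99 kPa.
q_all = q_ult / FS = 819.99 / 3 = 273.33 kPa.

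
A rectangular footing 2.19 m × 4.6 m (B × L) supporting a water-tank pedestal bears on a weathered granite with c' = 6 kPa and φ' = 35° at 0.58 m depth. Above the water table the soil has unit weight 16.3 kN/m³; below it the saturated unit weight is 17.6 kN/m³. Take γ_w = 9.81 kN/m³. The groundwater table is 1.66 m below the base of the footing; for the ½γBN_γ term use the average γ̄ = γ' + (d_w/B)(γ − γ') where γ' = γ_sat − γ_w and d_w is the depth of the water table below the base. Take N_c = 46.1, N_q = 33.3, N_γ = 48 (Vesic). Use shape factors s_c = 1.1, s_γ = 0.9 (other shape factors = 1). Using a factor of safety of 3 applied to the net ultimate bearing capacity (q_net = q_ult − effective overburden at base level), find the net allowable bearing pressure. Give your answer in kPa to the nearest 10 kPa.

Effective surcharge at the founding depth q = γ·D_f = 16.3 × 0.58 = 9.454 kPa.
With d_w = 1.66 m < B, γ̄ = 7.79 + (1.66/2.19) × (16.3 − 7.79) = 14.241 kN/m³.
q_ult = c·N_c·s_c + q·N_q + 0.5·γ·B·N_γ·s_γ
     = 6 × 46.1 × 1.1 + 9.454 × 33.3 + 0.5 × 14.241 × 2.19 × 48 × 0.9
     = 304.26 + 314.82 + 673.63 = 1292.7 kPa.
Net ultimate: q_net = 1292.7 − 9.454 = 1283.3 kPa.
q_all(net) = 1283.3 / 3 = 427.75 kPa.

q_all(net) ≈ 430 kPa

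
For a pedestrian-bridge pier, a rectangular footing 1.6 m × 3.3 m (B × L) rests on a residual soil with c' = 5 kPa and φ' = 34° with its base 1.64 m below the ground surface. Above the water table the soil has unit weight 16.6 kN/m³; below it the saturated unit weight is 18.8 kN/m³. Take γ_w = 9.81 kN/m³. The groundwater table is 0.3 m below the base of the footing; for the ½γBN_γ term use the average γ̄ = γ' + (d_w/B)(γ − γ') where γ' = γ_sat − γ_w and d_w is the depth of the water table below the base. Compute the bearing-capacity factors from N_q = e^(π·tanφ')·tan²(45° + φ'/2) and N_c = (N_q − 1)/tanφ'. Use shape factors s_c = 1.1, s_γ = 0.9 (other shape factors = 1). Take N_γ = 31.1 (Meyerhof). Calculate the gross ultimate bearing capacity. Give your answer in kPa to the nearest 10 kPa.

q_ult ≈ 1270 kPa

tan34° = 0.6745, so N_q = e^(π×0.6745)·tan²(62°) = 8.323 × 3.537 = 29.44.
N_c = (29.44 − 1)/tan34° = 42.16.
Overburden at base level: q = 16.6 × 1.64 = 27.224 kPa.
The water table is 0.3 m below the base (< B = 1.6 m), so the ½γBN_γ term uses γ̄ = γ' + (d_w/B)(γ − γ') = 8.99 + (0.3/1.6)(16.6 − 8.99) = 10.417 kN/m³.
Cohesion term c·N_c·s_c = 5 × 42.164 × 1.1 = 231.9 kPa; surcharge term q·N_q = 27.224 × 29.44 = 801.47 kPa; self-weight term 0.5·γ·B·N_γ·s_γ = 0.5 × 10.417 × 1.6 × 31.1 × 0.9 = 233.25 kPa.
q_ult = 231.9 + 801.47 + 233.25 = 1266.6 kPa.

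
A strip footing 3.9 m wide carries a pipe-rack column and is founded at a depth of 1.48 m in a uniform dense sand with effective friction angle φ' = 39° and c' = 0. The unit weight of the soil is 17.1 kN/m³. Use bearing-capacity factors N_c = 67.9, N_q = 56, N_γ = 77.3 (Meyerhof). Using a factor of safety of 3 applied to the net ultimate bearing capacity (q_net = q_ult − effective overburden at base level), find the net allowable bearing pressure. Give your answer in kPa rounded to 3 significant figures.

Overburden at base level: q = 17.1 × 1.48 = 25.308 kPa.
Surcharge term q·N_q = 25.308 × 56 = 1417.2 kPa; self-weight term 0.5·γ·B·N_γ = 0.5 × 17.1 × 3.9 × 77.3 = 2577.6 kPa.
q_ult = 1417.2 + 2577.6 = 3994.8 kPa.
Net ultimate: q_net = 3994.8 − 25.308 = 3969.5 kPa.
q_all(net) = 3969.5 / 3 = 1323.2 kPa.

q_all(net) ≈ 1320 kPa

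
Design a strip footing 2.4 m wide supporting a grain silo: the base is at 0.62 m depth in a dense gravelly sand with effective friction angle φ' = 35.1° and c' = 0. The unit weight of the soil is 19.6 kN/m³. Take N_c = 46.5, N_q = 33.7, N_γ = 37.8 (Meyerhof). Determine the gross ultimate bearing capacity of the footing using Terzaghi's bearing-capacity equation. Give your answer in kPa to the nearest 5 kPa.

Effective surcharge at the founding depth q = γ·D_f = 19.6 × 0.62 = 12.152 kPa.
q_ult = q·N_q + 0.5·γ·B·N_γ
     = 12.152 × 33.7 + 0.5 × 19.6 × 2.4 × 37.8
     = 409.52 + 889.06 = 1298.6 kPa.

q_ult ≈ 1300 kPa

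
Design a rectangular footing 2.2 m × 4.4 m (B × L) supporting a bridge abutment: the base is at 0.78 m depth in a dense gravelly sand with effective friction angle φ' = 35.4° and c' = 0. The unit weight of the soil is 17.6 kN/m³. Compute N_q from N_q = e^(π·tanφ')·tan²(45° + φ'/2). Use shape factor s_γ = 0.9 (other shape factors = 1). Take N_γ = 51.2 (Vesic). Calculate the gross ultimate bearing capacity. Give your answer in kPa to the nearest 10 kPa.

q_ult ≈ 1370 kPa

tan35.4° = 0.7107, so N_q = e^(π×0.7107)·tan²(62.7°) = 9.324 × 3.754 = 35.
Overburden at base level: q = 17.6 × 0.78 = 13.728 kPa.
Surcharge term q·N_q = 13.728 × 35.001 = 480.49 kPa; self-weight term 0.5·γ·B·N_γ·s_γ = 0.5 × 17.6 × 2.2 × 51.2 × 0.9 = 892.11 kPa.
q_ult = 480.49 + 892.11 = 1372.6 kPa.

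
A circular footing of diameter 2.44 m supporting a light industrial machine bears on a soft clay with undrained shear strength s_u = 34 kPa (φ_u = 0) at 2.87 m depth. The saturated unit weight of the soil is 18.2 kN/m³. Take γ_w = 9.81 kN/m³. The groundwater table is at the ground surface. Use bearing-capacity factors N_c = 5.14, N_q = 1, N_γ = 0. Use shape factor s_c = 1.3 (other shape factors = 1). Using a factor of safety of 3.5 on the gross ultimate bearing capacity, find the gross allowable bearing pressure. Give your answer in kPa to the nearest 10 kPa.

q_all ≈ 70 kPa

Water table at ground surface, so effective unit weight γ' = 18.2 − 9.81 = 8.39 kN/m³ is used throughout; overburden q = 8.39 × 2.87 = 24.079 kPa.
Cohesion term c·N_c·s_c = 34 × 5.14 × 1.3 = 227.19 kPa; surcharge term q·N_q = 24.079 × 1 = 24.079 kPa.
q_ult = 227.19 + 24.079 = 251.27 kPa.
q_all = 251.27 / 3.5 = 71.791 kPa.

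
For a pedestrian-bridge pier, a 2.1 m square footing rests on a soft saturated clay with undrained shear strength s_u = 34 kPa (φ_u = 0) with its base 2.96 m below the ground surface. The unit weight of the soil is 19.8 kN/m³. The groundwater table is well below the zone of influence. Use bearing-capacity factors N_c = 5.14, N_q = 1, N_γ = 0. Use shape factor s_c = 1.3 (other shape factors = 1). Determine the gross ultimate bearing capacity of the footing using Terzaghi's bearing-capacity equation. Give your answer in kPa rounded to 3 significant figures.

Overburden at base level: q = 19.8 × 2.96 = 58.608 kPa.
Cohesion term c·N_c·s_c = 34 × 5.14 × 1.3 = 227.19 kPa; surcharge term q·N_q = 58.608 × 1 = 58.608 kPa.
q_ult = 227.19 + 58.608 = 285.8 kPa.

q_ult ≈ 286 kPa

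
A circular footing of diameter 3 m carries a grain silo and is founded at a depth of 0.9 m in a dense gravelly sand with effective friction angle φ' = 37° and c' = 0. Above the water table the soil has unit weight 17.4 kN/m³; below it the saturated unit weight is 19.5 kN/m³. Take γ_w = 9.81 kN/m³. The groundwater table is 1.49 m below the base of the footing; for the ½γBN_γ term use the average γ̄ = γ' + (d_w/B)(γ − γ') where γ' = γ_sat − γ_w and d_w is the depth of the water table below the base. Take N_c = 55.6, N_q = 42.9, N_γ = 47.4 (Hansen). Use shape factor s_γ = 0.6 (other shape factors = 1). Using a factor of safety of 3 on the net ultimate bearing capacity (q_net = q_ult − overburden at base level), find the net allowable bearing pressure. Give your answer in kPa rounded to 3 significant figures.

Effective surcharge at the founding depth q = γ·D_f = 17.4 × 0.9 = 15.66 kPa.
With d_w = 1.49 m < B, γ̄ = 9.69 + (1.49/3) × (17.4 − 9.69) = 13.519 kN/m³.
q_ult = q·N_q + 0.5·γ·B·N_γ·s_γ
     = 15.66 × 42.9 + 0.5 × 13.519 × 3 × 47.4 × 0.6
     = 671.81 + 576.73 = 1248.5 kPa.
q_net = 1248.5 − 15.66 = 1232.9 kPa.
q_all(net) = 1232.9 / 3 = 410.96 kPa.

q_all(net) ≈ 411 kPa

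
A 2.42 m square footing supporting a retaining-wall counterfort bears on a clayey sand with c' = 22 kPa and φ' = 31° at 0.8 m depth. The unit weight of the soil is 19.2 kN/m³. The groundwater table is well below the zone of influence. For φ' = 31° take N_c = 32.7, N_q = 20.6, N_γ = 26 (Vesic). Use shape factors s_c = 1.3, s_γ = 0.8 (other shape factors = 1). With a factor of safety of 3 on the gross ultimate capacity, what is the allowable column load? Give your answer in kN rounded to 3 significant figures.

P_all ≈ 3390 kN

q = γ·D_f = 19.2 × 0.8 = 15.36 kPa.
c·N_c·s_c = 22 × 32.7 × 1.3 = 935.22 kPa
q·N_q = 15.36 × 20.6 = 316.42 kPa
0.5·γ·B·N_γ·s_γ = 0.5 × 19.2 × 2.42 × 26 × 0.8 = 483.23 kPa
q_ult = 935.22 + 316.42 + 483.23 = 1734.9 kPa.
Gross allowable pressure q_all = 1734.9 / 3 = 578.29 kPa.
Footing area = 5.8564 m², so allowable column load = 578.29 × 5.8564 = 3386.7 kN.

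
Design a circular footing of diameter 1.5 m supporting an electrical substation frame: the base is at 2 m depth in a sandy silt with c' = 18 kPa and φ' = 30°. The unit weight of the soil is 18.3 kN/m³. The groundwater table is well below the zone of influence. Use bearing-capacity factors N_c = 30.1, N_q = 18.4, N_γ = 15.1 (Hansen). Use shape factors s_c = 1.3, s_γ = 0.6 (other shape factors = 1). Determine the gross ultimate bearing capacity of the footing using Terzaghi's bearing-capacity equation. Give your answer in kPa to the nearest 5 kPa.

q_ult ≈ 1500 kPa

Overburden at base level: q = 18.3 × 2 = 36.6 kPa.
Cohesion term c·N_c·s_c = 18 × 30.1 × 1.3 = 704.34 kPa; surcharge term q·N_q = 36.6 × 18.4 = 673.44 kPa; self-weight term 0.5·γ·B·N_γ·s_γ = 0.5 × 18.3 × 1.5 × 15.1 × 0.6 = 124.35 kPa.
q_ult = 704.34 + 673.44 + 124.35 = 1502.1 kPa.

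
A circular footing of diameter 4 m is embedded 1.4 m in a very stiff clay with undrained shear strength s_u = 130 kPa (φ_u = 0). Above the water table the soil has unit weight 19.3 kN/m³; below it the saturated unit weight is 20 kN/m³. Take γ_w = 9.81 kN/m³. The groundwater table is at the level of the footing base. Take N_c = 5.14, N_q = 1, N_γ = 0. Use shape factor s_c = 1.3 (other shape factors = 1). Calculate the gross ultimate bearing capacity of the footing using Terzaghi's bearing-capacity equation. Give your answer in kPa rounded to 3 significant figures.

q_ult ≈ 896 kPa

q = γ·D_f = 19.3 × 1.4 = 27.02 kPa.
c·N_c·s_c = 130 × 5.14 × 1.3 = 868.66 kPa
q·N_q = 27.02 × 1 = 27.02 kPa
q_ult = 868.66 + 27.02 = 895.68 kPa.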